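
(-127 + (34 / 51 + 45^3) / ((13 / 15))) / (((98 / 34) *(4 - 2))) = 892653 / 49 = 18217.41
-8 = -8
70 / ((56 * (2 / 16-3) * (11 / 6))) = -60 / 253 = -0.24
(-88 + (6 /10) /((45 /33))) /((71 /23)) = -28.36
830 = 830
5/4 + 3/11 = 67/44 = 1.52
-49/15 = -3.27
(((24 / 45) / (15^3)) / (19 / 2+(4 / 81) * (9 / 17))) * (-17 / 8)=-578 / 16396875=-0.00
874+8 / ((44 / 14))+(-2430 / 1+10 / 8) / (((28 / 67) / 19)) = -109544.84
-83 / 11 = -7.55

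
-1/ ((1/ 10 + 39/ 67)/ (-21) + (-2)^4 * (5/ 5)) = -14070/ 224663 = -0.06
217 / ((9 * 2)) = 217 / 18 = 12.06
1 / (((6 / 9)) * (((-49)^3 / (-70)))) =15 / 16807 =0.00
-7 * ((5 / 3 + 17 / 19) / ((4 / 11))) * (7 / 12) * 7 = -275429 / 1368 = -201.34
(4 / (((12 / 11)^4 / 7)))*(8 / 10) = 102487 / 6480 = 15.82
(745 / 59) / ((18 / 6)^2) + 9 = 5524 / 531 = 10.40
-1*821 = -821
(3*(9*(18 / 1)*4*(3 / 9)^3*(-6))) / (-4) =108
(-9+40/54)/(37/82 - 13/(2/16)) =0.08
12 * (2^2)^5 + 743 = 13031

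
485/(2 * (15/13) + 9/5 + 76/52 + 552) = 31525/36242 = 0.87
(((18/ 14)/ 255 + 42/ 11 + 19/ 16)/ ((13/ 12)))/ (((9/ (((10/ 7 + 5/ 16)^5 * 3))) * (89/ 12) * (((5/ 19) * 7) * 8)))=25947448126894125/ 114976158323310592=0.23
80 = 80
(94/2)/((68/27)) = 1269/68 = 18.66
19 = 19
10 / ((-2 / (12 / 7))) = -60 / 7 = -8.57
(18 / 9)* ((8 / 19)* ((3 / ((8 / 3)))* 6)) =5.68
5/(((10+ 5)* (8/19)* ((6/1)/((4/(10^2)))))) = 19/3600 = 0.01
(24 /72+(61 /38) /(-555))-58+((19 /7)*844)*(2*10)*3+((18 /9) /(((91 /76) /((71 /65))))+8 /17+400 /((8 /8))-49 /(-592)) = 155853306444041 /1131042640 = 137796.14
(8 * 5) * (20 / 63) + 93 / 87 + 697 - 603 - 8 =182275 / 1827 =99.77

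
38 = 38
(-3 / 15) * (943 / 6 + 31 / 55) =-52051 / 1650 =-31.55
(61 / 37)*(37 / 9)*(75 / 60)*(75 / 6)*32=30500 / 9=3388.89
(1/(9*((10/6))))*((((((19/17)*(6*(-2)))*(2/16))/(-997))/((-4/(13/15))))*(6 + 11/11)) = -0.00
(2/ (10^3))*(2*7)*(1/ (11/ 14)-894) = -6874/ 275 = -25.00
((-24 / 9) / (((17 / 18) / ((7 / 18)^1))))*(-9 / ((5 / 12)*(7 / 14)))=4032 / 85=47.44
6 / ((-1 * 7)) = -0.86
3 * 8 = 24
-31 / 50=-0.62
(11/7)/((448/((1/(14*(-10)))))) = -0.00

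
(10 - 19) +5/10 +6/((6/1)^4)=-1835/216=-8.50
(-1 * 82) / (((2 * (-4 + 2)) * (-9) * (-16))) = 41 / 288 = 0.14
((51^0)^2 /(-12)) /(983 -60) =-0.00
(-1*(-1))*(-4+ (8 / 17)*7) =-12 / 17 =-0.71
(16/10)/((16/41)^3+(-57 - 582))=-551368/220182115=-0.00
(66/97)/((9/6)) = 44/97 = 0.45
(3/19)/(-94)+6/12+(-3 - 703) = -705.50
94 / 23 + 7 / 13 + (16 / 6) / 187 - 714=-709.36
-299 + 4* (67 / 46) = -6743 / 23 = -293.17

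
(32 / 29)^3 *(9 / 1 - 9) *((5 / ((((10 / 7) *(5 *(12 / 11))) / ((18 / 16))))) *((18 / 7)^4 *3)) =0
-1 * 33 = -33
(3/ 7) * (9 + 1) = 30/ 7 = 4.29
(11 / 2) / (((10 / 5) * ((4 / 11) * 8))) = 121 / 128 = 0.95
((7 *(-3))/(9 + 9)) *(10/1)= -35/3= -11.67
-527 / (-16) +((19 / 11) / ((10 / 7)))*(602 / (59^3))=5953550843 / 180733520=32.94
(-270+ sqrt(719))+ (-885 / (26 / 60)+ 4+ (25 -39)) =-2295.49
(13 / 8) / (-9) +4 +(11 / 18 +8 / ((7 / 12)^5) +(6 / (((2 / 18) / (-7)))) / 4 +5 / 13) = 452390401 / 15731352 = 28.76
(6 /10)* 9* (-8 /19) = -216 /95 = -2.27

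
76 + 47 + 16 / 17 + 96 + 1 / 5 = 18712 / 85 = 220.14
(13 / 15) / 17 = 0.05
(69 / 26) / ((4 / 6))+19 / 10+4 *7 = 8809 / 260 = 33.88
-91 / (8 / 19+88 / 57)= -741 / 16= -46.31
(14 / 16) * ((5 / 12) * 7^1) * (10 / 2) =1225 / 96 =12.76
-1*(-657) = 657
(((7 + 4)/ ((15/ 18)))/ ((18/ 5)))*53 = 583/ 3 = 194.33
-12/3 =-4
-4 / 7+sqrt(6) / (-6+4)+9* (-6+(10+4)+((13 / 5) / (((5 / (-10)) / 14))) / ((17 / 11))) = -209752 / 595- sqrt(6) / 2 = -353.75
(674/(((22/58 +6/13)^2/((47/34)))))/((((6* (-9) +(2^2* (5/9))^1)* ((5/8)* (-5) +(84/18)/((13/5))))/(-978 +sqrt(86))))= -3091123962460872/165185325535 +3160658448324* sqrt(86)/165185325535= -18535.62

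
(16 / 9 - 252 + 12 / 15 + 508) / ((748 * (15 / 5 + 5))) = 2909 / 67320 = 0.04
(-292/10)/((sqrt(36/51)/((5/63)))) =-73*sqrt(51)/189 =-2.76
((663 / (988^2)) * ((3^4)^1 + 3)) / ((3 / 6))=1071 / 9386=0.11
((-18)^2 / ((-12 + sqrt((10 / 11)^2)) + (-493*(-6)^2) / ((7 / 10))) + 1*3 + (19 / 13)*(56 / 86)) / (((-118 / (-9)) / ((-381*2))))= -228.93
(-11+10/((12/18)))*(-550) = -2200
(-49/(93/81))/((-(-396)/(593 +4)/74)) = -3247083/682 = -4761.12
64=64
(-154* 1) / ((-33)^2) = -14 / 99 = -0.14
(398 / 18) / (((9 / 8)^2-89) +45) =-12736 / 24615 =-0.52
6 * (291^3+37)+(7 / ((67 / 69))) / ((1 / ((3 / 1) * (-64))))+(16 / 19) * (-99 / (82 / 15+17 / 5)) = 25032649629840 / 169309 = 147851854.48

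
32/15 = 2.13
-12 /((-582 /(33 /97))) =66 /9409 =0.01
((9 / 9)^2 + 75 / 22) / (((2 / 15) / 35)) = 50925 / 44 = 1157.39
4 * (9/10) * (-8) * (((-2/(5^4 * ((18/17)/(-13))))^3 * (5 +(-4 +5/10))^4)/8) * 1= -10793861/9765625000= -0.00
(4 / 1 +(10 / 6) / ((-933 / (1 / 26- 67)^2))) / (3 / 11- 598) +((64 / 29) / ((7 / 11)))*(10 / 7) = 87701226686579 / 17678256441300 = 4.96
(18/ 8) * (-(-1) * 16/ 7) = 36/ 7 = 5.14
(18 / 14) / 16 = 0.08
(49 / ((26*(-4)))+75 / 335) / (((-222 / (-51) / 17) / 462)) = -115025757 / 257816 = -446.15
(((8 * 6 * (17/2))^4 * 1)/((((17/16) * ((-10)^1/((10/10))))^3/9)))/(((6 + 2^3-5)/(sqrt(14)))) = -2887778304 * sqrt(14)/125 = -86440616.18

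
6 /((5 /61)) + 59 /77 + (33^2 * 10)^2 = 45657986977 /385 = 118592173.97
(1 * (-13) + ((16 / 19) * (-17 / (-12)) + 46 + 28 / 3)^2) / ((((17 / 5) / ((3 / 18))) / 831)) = 1591064455 / 12274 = 129628.85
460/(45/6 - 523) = -920/1031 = -0.89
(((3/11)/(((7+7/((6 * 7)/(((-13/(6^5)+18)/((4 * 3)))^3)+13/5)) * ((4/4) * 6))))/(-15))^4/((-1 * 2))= -2895783288346173069544436022041448070235811463859916620689003688401/213310942357538588512333796741998279744174473840198021652489129479603451801920000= -0.00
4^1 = 4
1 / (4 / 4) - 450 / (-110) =5.09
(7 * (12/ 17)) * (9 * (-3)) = -2268/ 17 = -133.41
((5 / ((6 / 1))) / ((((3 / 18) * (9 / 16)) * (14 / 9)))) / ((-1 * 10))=-0.57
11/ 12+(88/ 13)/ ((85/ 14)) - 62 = -795181/ 13260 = -59.97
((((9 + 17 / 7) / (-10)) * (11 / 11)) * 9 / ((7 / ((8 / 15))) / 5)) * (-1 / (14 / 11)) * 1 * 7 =1056 / 49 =21.55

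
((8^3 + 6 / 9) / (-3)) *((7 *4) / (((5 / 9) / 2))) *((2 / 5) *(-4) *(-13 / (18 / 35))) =-31350592 / 45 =-696679.82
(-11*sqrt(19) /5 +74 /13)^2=525431 /4225 - 1628*sqrt(19) /65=15.19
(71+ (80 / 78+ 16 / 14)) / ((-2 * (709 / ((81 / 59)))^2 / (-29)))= 1266874425 / 318469526102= 0.00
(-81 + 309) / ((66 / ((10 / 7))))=380 / 77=4.94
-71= -71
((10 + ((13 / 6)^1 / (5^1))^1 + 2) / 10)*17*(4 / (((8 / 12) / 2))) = 6341 / 25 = 253.64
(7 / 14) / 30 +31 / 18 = 1.74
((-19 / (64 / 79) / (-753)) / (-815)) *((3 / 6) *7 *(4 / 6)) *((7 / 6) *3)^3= -0.00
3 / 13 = 0.23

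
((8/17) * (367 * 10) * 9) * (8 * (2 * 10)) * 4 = 169113600/17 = 9947858.82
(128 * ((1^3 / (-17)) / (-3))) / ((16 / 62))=496 / 51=9.73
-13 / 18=-0.72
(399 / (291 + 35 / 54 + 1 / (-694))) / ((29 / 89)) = 332702559 / 79240702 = 4.20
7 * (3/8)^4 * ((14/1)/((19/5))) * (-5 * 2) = -99225/19456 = -5.10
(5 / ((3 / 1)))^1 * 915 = 1525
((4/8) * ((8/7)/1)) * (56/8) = 4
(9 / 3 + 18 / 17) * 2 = 138 / 17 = 8.12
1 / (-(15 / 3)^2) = -1 / 25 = -0.04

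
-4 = -4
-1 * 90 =-90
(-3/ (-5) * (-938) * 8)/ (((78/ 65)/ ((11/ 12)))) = -10318/ 3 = -3439.33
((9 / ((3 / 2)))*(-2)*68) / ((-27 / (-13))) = -3536 / 9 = -392.89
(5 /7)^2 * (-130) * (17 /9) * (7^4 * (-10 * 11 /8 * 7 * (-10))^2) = -5016026640625 /18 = -278668146701.39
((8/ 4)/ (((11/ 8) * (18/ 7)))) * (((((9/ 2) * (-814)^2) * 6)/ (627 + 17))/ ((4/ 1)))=90354/ 23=3928.43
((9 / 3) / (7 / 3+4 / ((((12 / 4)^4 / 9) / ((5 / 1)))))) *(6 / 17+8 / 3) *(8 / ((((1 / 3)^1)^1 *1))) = 33264 / 697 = 47.72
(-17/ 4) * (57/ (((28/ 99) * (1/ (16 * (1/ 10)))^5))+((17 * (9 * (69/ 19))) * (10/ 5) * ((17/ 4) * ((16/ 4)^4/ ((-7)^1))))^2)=-7008705435184920576/ 55278125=-126789854670.09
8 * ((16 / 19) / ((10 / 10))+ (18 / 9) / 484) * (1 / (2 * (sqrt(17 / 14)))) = 7782 * sqrt(238) / 39083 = 3.07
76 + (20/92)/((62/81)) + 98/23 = 114857/1426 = 80.54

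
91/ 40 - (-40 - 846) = 35531/ 40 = 888.28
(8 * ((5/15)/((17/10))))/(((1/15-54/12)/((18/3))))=-4800/2261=-2.12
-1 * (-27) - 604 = -577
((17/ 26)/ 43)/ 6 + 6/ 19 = 40571/ 127452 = 0.32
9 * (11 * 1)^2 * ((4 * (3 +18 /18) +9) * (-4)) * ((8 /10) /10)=-8712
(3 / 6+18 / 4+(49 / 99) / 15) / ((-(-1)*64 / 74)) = 5.82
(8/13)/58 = 4/377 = 0.01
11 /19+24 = 467 /19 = 24.58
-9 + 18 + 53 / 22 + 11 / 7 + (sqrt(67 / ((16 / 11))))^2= 72741 / 1232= 59.04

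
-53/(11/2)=-106/11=-9.64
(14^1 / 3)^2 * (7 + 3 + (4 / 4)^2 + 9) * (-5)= -19600 / 9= -2177.78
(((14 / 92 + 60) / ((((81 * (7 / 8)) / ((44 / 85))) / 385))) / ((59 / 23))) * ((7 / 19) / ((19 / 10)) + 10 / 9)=22713306880 / 263958507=86.05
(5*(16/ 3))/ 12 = 20/ 9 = 2.22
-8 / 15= -0.53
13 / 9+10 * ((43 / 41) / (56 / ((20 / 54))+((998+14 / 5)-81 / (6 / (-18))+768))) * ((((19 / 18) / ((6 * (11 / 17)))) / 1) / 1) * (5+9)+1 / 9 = 5922523 / 3762693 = 1.57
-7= -7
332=332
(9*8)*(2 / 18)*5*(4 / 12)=40 / 3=13.33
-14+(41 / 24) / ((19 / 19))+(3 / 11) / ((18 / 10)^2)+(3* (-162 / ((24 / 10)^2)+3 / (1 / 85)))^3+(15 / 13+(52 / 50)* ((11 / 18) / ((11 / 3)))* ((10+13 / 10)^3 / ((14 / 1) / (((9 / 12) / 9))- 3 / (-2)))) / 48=1947795951608603693 / 6177600000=315299784.97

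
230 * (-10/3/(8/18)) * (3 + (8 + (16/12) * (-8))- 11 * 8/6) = 24725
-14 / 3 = -4.67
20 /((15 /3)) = 4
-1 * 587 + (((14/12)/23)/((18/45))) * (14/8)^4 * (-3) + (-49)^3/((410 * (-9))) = -24276779231/43453440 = -558.68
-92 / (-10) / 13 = 46 / 65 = 0.71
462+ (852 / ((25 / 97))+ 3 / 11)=1036209 / 275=3768.03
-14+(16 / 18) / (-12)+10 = -110 / 27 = -4.07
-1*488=-488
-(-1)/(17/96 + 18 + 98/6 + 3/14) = 672/23335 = 0.03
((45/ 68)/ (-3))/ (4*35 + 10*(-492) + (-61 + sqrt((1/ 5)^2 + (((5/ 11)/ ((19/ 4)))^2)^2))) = 3276075*sqrt(1912029761)/ 76015862999158305952 + 3463789527375375/ 76015862999158305952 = 0.00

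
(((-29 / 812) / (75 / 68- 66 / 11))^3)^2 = 0.00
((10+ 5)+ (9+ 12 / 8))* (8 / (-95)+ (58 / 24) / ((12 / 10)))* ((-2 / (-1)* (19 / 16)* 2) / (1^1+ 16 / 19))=4263277 / 33600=126.88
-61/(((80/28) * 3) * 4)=-427/240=-1.78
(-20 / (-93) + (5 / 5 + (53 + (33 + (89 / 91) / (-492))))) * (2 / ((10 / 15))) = 121045805 / 462644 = 261.64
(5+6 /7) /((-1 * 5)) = -1.17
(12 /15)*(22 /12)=22 /15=1.47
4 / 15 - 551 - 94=-9671 / 15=-644.73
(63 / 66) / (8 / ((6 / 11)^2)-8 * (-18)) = 0.01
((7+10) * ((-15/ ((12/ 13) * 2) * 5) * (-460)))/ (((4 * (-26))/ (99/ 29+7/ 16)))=-87339625/ 7424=-11764.50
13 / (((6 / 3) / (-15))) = -97.50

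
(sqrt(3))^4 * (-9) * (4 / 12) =-27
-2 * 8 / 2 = -8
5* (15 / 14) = 75 / 14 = 5.36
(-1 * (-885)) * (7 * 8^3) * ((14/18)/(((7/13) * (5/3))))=2748928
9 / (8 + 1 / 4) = 12 / 11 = 1.09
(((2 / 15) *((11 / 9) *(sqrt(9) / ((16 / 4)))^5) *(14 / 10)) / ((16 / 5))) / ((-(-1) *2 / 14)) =4851 / 40960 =0.12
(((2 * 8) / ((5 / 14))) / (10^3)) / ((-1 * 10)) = -14 / 3125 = -0.00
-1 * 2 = -2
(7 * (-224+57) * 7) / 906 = -8183 / 906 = -9.03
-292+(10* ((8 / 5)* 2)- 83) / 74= -21659 / 74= -292.69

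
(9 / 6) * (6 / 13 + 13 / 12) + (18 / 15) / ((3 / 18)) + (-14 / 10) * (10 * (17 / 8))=-10521 / 520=-20.23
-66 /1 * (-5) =330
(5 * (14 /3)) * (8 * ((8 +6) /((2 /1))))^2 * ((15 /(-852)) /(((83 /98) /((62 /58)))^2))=-2532559433600 /1234047237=-2052.24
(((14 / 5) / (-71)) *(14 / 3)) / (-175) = 28 / 26625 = 0.00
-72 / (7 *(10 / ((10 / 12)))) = -6 / 7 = -0.86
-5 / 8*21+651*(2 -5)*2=-31353 / 8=-3919.12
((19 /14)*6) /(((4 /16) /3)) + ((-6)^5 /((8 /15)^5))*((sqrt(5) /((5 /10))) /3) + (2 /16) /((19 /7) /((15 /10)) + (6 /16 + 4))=710823 /7273-61509375*sqrt(5) /512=-268533.41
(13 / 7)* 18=234 / 7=33.43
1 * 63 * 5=315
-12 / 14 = -6 / 7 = -0.86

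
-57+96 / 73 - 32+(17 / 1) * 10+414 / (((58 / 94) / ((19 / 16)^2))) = 278693745 / 270976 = 1028.48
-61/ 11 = -5.55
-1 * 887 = -887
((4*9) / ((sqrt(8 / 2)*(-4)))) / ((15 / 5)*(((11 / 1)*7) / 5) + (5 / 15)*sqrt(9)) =-45 / 472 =-0.10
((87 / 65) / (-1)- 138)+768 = 40863 / 65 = 628.66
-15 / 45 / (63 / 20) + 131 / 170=21359 / 32130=0.66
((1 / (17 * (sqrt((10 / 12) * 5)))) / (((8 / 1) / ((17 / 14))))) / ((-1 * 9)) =-sqrt(6) / 5040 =-0.00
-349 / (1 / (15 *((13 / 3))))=-22685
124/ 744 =1/ 6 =0.17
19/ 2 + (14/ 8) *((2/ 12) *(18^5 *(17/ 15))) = 6246167/ 10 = 624616.70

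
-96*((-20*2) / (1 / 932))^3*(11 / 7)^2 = 601844525432832000 / 49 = 12282541335363918.37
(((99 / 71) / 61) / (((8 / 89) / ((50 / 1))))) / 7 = 220275 / 121268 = 1.82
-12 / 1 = -12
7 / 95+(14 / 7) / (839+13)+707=28615367 / 40470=707.08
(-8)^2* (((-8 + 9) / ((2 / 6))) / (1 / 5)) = 960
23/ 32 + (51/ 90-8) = -3223/ 480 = -6.71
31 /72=0.43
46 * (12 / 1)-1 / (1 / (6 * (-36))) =768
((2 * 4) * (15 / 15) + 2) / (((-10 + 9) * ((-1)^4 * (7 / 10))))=-100 / 7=-14.29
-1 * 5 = -5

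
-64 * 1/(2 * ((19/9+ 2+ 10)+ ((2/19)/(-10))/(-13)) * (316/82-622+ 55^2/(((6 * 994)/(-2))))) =21743074080/5936910802691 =0.00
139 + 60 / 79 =11041 / 79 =139.76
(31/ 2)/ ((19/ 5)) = 155/ 38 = 4.08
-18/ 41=-0.44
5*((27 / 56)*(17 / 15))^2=1.49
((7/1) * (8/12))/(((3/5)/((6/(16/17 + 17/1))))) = 476/183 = 2.60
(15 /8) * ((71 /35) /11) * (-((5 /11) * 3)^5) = -161746875 /99207416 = -1.63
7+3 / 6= 15 / 2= 7.50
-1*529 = -529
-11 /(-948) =11 /948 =0.01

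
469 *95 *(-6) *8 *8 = -17109120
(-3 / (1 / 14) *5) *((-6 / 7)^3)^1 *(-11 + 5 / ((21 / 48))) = 19440 / 343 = 56.68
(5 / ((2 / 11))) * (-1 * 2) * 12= -660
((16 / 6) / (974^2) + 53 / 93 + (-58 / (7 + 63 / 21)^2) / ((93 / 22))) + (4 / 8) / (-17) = 2520254417 / 6249403150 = 0.40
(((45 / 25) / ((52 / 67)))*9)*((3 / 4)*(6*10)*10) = 244215 / 26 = 9392.88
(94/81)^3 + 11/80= 1.70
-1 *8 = -8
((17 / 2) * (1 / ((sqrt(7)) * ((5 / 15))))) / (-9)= -17 * sqrt(7) / 42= -1.07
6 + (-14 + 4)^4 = 10006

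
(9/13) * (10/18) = 5/13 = 0.38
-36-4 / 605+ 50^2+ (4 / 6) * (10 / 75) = 13416928 / 5445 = 2464.08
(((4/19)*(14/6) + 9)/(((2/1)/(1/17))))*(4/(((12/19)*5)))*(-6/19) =-541/4845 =-0.11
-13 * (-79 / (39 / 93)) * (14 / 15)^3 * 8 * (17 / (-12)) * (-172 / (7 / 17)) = 95440155328 / 10125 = 9426188.18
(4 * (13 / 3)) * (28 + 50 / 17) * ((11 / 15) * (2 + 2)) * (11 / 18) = 6619184 / 6885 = 961.39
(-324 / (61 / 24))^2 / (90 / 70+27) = 23514624 / 40931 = 574.49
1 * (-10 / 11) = -10 / 11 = -0.91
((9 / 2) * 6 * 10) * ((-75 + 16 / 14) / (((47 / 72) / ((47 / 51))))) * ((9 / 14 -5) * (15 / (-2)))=-766349100 / 833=-919986.91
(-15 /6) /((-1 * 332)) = 5 /664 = 0.01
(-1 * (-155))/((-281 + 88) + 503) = 1/2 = 0.50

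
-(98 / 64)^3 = -3.59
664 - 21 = 643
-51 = -51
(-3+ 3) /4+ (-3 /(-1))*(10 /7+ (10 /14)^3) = 1845 /343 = 5.38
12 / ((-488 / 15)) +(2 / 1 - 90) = -10781 / 122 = -88.37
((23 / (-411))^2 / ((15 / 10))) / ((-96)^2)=529 / 2335163904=0.00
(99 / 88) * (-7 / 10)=-63 / 80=-0.79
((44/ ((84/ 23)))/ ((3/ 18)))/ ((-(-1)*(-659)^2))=506/ 3039967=0.00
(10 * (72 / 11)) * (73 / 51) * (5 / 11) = 87600 / 2057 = 42.59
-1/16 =-0.06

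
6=6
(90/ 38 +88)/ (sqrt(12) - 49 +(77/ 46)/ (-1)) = -61369014/ 34251737 - 7266344 * sqrt(3)/ 102755211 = -1.91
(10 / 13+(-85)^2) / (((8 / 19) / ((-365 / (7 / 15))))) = -9771588375 / 728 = -13422511.50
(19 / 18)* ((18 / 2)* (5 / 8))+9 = 239 / 16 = 14.94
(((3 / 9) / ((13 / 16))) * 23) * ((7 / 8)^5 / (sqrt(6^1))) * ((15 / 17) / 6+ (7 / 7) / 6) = 386561 * sqrt(6) / 1527552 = 0.62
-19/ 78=-0.24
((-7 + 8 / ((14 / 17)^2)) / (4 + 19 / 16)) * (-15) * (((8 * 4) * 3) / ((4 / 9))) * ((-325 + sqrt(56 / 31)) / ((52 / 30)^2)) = 17131500000 / 52871 - 1370520000 * sqrt(434) / 21307013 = 322684.50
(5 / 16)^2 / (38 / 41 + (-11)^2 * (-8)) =-41 / 406016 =-0.00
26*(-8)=-208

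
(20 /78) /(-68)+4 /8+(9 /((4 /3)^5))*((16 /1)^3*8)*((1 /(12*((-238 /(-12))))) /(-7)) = -1348567 /32487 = -41.51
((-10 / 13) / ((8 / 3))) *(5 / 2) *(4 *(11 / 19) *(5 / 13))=-4125 / 6422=-0.64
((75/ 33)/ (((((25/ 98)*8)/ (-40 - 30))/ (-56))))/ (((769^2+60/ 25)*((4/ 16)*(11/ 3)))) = 2881200/ 357774857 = 0.01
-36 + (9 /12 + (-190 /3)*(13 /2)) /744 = -326339 /8928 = -36.55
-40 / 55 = -8 / 11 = -0.73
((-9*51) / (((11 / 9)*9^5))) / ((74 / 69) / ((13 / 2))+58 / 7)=-35581 / 47278242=-0.00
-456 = -456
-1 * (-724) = 724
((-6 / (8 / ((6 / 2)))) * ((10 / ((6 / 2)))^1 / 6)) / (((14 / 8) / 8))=-40 / 7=-5.71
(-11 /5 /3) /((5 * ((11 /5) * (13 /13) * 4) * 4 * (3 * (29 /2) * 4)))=-1 /41760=-0.00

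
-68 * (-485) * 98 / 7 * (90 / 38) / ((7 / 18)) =53427600 / 19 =2811978.95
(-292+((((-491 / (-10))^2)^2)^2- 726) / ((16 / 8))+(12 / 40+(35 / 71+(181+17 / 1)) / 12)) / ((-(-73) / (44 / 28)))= 7914513524510373443999303 / 21768600000000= 363574760182.57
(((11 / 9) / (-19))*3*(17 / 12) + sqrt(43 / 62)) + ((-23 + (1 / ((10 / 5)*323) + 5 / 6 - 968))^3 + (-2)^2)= -3533085845809826329 / 3639412836 + sqrt(2666) / 62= -970784574.87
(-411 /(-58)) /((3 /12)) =822 /29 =28.34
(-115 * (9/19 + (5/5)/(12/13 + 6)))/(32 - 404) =0.19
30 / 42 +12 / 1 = 89 / 7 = 12.71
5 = 5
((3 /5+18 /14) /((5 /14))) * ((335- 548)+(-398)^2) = 20881212 /25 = 835248.48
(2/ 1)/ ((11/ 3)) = 0.55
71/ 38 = 1.87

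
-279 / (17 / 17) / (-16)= 279 / 16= 17.44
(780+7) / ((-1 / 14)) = -11018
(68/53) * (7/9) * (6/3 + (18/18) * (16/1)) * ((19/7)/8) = 323/53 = 6.09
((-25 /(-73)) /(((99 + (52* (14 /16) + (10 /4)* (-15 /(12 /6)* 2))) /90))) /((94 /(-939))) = -1056375 /367117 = -2.88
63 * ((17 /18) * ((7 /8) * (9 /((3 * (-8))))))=-2499 /128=-19.52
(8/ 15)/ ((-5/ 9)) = -0.96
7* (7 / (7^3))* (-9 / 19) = -9 / 133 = -0.07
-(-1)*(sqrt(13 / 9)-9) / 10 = -9 / 10 + sqrt(13) / 30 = -0.78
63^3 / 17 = 250047 / 17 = 14708.65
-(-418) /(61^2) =418 /3721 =0.11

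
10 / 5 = 2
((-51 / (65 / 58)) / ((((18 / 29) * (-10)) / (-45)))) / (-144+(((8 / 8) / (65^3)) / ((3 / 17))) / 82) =2.29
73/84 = 0.87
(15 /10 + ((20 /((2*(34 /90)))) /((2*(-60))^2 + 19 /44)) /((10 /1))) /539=32318529 /11611701794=0.00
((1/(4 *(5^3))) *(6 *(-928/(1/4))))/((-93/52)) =96512/3875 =24.91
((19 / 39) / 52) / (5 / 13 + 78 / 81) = 171 / 24596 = 0.01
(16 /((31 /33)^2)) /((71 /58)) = 1010592 /68231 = 14.81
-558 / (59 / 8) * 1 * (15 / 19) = -66960 / 1121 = -59.73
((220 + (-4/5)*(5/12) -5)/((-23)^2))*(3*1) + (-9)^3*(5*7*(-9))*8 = 42252868/23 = 1837081.22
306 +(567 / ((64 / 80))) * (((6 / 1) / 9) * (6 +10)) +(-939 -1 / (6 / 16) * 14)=20669 / 3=6889.67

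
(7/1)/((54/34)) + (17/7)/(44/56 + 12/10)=21131/3753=5.63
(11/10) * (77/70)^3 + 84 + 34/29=25124589/290000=86.64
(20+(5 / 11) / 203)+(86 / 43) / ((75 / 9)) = 1130023 / 55825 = 20.24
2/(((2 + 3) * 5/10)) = 4/5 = 0.80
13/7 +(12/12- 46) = -302/7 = -43.14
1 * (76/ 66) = 38/ 33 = 1.15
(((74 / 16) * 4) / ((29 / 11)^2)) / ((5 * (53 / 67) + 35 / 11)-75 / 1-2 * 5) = -3299549 / 96521570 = -0.03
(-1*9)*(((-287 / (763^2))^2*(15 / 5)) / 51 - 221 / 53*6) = 1403256383178705 / 6231991649989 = 225.17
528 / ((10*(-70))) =-132 / 175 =-0.75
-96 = -96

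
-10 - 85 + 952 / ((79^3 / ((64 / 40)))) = -234185909 / 2465195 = -95.00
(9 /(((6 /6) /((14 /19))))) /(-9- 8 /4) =-126 /209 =-0.60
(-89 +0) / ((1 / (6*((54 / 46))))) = -14418 / 23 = -626.87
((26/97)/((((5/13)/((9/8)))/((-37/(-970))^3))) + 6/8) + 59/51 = 172193380748863/90299866620000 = 1.91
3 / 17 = 0.18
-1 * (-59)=59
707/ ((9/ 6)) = 1414/ 3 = 471.33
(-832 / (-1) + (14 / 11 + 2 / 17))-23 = 151543 / 187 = 810.39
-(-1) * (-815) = -815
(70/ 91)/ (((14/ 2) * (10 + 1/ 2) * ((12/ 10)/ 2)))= 100/ 5733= 0.02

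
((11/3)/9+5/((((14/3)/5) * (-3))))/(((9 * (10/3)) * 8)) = -0.01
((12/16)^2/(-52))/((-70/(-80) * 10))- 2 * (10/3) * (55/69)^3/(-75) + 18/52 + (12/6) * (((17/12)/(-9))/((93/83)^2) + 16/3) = 24834817235659/2298275244720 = 10.81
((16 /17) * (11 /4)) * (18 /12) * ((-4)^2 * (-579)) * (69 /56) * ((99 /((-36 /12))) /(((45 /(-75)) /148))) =-42926550480 /119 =-360727314.96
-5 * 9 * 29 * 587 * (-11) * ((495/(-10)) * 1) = -417106057.50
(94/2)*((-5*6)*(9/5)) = -2538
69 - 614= -545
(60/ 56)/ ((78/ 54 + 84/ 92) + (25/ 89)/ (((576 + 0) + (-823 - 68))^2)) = 3481947/ 7661414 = 0.45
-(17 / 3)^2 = -289 / 9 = -32.11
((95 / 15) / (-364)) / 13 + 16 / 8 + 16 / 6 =66229 / 14196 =4.67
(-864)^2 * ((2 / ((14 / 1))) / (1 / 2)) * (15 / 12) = 1866240 / 7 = 266605.71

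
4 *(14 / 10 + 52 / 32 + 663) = 26641 / 10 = 2664.10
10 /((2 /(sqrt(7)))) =5 * sqrt(7) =13.23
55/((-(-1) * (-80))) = -11/16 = -0.69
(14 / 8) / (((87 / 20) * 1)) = 35 / 87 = 0.40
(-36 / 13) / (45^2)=-4 / 2925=-0.00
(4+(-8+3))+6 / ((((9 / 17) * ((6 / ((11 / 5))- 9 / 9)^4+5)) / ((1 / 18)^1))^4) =-196964695241070557669435726975 / 196964699078837945604846185856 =-1.00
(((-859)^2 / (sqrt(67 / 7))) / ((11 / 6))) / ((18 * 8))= 737881 * sqrt(469) / 17688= 903.43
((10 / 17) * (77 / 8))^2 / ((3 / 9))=444675 / 4624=96.17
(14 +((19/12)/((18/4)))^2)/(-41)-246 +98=-17735473/119556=-148.34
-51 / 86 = -0.59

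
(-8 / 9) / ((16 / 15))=-5 / 6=-0.83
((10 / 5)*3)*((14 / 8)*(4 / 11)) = 42 / 11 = 3.82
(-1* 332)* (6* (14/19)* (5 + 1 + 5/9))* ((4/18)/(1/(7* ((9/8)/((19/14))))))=-13437368/1083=-12407.54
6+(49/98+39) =45.50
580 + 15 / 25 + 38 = 3093 / 5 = 618.60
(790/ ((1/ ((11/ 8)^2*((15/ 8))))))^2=513981455625/ 65536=7842734.61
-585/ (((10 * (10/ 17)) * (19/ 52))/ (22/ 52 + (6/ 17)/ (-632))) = -115.00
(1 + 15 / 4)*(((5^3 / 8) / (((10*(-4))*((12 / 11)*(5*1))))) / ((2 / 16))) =-1045 / 384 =-2.72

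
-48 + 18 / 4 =-87 / 2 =-43.50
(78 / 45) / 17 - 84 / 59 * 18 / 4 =-94856 / 15045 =-6.30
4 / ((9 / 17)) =68 / 9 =7.56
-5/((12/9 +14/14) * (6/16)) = -40/7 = -5.71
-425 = -425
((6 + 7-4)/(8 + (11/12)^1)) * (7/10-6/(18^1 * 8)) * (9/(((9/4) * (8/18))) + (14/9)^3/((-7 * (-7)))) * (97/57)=50706071/4940190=10.26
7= 7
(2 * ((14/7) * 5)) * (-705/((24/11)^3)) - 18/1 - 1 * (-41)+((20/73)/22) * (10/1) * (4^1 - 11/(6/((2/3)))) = -411411829/308352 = -1334.23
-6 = -6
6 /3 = 2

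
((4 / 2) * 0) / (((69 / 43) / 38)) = 0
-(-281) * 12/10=1686/5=337.20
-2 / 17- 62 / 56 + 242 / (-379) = -1.86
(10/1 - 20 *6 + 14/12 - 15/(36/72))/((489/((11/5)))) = -9163/14670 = -0.62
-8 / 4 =-2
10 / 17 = 0.59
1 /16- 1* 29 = -463 /16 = -28.94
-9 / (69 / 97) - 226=-5489 / 23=-238.65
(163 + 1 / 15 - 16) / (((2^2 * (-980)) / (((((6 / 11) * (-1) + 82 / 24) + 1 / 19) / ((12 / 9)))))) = -8088299 / 98313600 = -0.08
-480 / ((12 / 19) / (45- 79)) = 25840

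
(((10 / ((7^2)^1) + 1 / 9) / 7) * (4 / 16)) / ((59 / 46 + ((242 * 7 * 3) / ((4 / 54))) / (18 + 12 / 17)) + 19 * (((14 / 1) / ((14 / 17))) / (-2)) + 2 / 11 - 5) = 1863851 / 579946324230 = 0.00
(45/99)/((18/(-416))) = -1040/99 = -10.51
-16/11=-1.45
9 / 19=0.47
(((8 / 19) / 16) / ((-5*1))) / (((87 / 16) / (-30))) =16 / 551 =0.03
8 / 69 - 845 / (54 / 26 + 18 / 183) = -44659 / 115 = -388.34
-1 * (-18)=18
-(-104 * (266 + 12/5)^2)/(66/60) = 34054592/5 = 6810918.40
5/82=0.06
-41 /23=-1.78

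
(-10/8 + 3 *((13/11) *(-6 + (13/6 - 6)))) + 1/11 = -1585/44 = -36.02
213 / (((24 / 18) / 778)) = 248571 / 2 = 124285.50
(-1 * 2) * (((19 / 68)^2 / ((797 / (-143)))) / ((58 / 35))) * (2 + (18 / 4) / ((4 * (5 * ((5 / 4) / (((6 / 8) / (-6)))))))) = 285836551 / 8549960960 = 0.03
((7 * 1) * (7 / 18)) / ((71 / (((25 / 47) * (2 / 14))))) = 175 / 60066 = 0.00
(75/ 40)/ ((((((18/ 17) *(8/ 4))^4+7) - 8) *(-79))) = -0.00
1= 1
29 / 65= 0.45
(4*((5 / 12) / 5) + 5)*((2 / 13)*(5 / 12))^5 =3125 / 541345194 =0.00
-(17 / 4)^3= -4913 / 64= -76.77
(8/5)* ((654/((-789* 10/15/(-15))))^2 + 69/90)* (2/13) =5786893096/67439775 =85.81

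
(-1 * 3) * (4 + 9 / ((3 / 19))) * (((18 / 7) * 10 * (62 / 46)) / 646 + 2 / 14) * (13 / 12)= -8103667 / 208012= -38.96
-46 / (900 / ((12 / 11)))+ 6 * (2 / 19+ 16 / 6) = 259826 / 15675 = 16.58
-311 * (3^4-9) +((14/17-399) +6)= -387331/17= -22784.18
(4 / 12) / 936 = 1 / 2808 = 0.00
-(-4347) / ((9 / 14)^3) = 441784 / 27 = 16362.37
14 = 14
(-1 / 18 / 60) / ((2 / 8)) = -1 / 270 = -0.00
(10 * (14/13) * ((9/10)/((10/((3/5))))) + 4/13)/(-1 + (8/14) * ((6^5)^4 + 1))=2023/4753005972081867825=0.00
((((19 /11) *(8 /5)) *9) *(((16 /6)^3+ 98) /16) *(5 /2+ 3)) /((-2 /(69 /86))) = -401.18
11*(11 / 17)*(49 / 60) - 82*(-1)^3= 89569 / 1020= 87.81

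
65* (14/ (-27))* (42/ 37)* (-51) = 216580/ 111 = 1951.17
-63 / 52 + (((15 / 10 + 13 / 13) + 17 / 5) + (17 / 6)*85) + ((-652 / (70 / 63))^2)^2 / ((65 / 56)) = 49797749030970467 / 487500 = 102149228781.48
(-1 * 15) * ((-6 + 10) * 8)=-480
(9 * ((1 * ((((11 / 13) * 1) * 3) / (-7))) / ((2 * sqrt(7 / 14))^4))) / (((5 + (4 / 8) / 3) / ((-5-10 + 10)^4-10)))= -547965 / 5642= -97.12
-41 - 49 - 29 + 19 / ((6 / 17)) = -391 / 6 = -65.17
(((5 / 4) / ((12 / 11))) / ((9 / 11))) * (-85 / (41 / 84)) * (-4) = 359975 / 369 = 975.54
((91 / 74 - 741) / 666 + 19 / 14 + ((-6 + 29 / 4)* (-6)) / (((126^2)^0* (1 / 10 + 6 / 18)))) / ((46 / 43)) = -3290245577 / 206302824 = -15.95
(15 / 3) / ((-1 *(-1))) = 5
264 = 264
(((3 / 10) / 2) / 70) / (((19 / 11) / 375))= 495 / 1064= 0.47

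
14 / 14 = 1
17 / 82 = 0.21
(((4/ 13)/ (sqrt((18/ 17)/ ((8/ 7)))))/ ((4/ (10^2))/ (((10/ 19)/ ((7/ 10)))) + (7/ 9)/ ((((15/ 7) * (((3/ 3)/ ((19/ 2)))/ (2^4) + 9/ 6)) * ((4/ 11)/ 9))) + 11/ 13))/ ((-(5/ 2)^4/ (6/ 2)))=-351744 * sqrt(119)/ 1072493261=-0.00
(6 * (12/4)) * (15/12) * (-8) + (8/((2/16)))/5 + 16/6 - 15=-2693/15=-179.53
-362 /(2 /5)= -905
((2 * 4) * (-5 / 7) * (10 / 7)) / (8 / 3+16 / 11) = -1650 / 833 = -1.98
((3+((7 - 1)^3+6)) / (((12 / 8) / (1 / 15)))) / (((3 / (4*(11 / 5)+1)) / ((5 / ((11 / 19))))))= 9310 / 33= 282.12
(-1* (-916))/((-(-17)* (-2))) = -458/17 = -26.94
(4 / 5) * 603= 2412 / 5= 482.40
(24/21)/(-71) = -8/497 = -0.02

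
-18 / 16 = -9 / 8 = -1.12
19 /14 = 1.36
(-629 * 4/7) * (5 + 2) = -2516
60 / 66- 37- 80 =-1277 / 11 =-116.09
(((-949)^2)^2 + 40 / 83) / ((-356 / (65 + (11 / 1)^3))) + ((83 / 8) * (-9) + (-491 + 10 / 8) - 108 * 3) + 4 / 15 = -2819354036426674741 / 886440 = -3180535666741.88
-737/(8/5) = -3685/8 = -460.62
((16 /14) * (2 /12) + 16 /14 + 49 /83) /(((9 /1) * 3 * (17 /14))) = 6706 /114291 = 0.06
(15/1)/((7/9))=135/7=19.29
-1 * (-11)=11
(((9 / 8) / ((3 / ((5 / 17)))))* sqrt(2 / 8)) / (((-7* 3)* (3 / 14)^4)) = -1715 / 1377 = -1.25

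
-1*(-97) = 97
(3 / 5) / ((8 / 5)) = 3 / 8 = 0.38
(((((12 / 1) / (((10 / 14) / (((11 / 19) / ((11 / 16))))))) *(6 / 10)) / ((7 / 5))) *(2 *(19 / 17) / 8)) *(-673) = -96912 / 85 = -1140.14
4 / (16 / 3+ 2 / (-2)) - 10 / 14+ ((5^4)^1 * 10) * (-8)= -4549981 / 91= -49999.79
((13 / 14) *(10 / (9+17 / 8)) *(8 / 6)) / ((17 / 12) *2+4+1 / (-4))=8320 / 49217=0.17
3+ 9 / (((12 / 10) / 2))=18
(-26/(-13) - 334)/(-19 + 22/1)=-110.67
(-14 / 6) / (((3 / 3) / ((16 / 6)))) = -56 / 9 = -6.22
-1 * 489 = -489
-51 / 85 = -0.60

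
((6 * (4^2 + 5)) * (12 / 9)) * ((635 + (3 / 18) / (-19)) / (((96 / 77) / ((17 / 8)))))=663300407 / 3648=181825.77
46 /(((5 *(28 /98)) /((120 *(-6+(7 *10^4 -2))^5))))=6490514662528345507303784448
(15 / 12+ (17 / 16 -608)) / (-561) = 881 / 816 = 1.08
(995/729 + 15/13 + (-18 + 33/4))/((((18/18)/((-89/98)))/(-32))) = -97587788/464373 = -210.15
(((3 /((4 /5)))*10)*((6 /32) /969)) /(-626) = -75 /6470336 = -0.00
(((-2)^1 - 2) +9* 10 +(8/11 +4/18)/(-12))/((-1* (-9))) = 51037/5346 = 9.55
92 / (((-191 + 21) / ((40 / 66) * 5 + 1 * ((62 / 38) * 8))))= -463864 / 53295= -8.70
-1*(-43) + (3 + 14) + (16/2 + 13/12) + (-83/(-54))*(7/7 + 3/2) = 1969/27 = 72.93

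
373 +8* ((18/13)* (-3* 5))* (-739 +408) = 719809/13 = 55369.92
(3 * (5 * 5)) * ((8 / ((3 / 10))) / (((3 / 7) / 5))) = 70000 / 3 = 23333.33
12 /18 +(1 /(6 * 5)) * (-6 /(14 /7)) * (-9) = 47 /30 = 1.57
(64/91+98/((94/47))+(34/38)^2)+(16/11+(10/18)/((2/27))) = 42971891/722722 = 59.46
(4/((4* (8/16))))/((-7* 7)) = -2/49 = -0.04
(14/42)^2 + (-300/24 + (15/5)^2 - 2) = -97/18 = -5.39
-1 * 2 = -2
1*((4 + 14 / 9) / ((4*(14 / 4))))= 25 / 63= 0.40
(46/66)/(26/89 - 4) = -2047/10890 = -0.19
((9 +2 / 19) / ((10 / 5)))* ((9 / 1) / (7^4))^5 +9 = 27288955073793519819 / 3032106119309256038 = 9.00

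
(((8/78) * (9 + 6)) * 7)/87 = 140/1131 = 0.12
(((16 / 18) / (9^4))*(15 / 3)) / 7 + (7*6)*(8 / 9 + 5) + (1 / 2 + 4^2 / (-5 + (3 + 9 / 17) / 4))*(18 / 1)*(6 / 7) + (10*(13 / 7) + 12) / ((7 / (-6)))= 2443370288 / 14467005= 168.89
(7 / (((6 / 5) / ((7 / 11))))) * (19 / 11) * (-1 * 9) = -13965 / 242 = -57.71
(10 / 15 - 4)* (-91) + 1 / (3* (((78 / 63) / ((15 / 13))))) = 307895 / 1014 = 303.64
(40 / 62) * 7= 4.52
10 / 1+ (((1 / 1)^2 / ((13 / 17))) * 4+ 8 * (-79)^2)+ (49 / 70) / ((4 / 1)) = 25970571 / 520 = 49943.41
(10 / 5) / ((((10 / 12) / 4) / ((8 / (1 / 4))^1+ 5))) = 1776 / 5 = 355.20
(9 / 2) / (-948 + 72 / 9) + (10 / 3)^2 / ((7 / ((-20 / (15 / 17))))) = -12785701 / 355320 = -35.98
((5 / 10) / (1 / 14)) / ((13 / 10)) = 70 / 13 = 5.38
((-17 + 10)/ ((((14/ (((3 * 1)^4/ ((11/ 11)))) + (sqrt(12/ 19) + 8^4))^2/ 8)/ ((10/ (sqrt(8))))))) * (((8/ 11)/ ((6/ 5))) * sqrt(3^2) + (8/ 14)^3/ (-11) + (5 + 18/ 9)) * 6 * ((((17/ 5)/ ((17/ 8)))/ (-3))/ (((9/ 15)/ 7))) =-92708669024050725 * sqrt(114)/ 657932141491373138879104 + 163983276827603657595 * sqrt(2)/ 59812012862852103534464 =0.00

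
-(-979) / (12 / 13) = 12727 / 12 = 1060.58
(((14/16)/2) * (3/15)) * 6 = 21/40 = 0.52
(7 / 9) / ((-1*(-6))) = 7 / 54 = 0.13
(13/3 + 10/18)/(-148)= -11/333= -0.03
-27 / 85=-0.32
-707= -707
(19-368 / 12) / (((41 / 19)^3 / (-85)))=20405525 / 206763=98.69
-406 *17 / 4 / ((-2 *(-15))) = -3451 / 60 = -57.52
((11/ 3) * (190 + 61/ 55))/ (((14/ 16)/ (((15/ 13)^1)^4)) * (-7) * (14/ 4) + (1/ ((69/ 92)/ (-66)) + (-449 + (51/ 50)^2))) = -567594000/ 443923699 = -1.28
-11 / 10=-1.10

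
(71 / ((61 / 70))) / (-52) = -2485 / 1586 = -1.57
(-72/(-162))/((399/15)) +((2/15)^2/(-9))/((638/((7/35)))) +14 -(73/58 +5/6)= 5122556734/429573375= 11.92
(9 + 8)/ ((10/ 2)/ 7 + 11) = 119/ 82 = 1.45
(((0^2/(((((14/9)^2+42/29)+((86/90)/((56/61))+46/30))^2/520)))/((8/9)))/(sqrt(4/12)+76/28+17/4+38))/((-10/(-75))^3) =0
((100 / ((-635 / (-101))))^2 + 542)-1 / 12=153851687 / 193548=794.90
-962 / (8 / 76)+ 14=-9125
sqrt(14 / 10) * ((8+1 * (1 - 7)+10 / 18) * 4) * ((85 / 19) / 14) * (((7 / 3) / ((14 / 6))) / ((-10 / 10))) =-782 * sqrt(35) / 1197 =-3.86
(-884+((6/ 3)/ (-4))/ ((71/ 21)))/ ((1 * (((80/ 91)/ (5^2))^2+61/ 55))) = -285909598975/ 359049982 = -796.29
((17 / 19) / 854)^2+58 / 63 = 2181490945 / 2369547684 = 0.92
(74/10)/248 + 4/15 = 1103/3720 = 0.30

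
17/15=1.13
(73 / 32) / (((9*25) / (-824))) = -8.35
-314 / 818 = -157 / 409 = -0.38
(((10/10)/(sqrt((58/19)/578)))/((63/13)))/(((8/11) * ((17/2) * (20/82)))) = 5863 * sqrt(551)/73080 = 1.88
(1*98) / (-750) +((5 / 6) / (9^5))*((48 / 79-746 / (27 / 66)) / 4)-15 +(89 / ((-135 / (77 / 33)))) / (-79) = -476021997647 / 31487879250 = -15.12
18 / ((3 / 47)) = 282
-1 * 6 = -6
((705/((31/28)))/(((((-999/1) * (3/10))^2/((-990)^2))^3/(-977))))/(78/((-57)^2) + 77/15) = -20556717825559300000000000000/131162253734680820217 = -156727391.00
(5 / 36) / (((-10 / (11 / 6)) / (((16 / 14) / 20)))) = -11 / 7560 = -0.00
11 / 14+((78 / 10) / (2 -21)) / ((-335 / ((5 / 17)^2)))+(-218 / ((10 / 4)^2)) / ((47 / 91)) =-403951368141 / 6051905650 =-66.75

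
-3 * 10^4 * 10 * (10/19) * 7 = -21000000/19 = -1105263.16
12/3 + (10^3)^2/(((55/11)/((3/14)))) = 300028/7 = 42861.14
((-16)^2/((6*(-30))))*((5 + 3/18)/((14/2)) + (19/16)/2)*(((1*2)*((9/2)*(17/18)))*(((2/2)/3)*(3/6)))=-3043/1134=-2.68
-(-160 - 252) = 412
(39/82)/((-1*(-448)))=39/36736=0.00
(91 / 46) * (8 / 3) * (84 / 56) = 182 / 23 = 7.91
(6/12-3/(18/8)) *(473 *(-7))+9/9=16561/6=2760.17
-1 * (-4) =4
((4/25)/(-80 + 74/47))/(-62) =47/1428325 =0.00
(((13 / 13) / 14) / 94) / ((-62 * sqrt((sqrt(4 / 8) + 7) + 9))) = -sqrt(2) / (81592 * sqrt(sqrt(2) + 32)) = -0.00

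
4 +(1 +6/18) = 16/3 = 5.33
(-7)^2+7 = 56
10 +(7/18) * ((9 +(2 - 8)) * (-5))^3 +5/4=-5205/4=-1301.25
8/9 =0.89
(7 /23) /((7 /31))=31 /23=1.35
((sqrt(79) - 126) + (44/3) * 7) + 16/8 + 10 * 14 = sqrt(79) + 356/3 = 127.55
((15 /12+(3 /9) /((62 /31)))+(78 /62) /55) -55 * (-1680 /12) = 157571453 /20460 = 7701.44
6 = 6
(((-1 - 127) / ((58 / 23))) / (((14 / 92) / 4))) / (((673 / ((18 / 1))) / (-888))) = 4329234432 / 136619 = 31688.38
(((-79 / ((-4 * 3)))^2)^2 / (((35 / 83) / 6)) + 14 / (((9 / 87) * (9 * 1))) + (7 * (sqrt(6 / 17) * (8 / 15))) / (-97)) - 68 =1075483441 / 40320 - 56 * sqrt(102) / 24735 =26673.67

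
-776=-776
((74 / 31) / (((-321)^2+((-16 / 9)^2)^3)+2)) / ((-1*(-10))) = 19663317 / 8490598087745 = 0.00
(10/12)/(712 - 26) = 5/4116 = 0.00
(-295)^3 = -25672375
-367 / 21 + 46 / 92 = -713 / 42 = -16.98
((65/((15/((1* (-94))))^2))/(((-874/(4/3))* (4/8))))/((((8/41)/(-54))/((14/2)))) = 32967116/2185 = 15087.92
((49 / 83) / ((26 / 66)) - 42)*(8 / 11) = -349608 / 11869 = -29.46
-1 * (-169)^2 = -28561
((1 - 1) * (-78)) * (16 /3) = 0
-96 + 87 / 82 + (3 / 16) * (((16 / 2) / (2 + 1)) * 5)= -3790 / 41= -92.44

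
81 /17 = 4.76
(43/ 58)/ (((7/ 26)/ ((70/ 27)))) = 7.14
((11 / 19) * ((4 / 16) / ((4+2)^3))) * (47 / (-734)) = -517 / 12049344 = -0.00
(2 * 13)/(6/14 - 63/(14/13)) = -364/813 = -0.45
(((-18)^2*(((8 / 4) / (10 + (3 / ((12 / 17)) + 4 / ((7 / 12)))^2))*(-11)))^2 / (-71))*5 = -156148390379520 / 776243193191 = -201.16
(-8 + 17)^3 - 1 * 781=-52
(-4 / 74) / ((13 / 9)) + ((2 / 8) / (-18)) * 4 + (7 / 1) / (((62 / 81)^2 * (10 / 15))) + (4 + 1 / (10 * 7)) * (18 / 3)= 48823763251 / 1164847320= 41.91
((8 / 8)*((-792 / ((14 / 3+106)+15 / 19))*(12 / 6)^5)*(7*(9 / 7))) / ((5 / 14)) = -182020608 / 31765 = -5730.23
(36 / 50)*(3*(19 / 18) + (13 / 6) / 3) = 14 / 5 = 2.80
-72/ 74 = -36/ 37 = -0.97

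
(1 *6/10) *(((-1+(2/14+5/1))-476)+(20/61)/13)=-7857417/27755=-283.10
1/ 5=0.20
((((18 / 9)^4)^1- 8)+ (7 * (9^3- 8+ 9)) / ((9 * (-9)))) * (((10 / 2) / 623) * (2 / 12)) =-11155 / 151389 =-0.07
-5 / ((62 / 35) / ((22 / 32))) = -1925 / 992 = -1.94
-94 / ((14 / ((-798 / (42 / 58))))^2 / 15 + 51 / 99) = -182.47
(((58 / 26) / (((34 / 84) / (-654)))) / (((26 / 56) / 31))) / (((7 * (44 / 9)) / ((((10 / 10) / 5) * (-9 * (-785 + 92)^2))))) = 87326395276428 / 14365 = 6079108616.53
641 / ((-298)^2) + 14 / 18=627397 / 799236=0.78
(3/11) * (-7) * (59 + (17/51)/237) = -112.64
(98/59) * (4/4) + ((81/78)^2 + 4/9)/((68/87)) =1727471/478608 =3.61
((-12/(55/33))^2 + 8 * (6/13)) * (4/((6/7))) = 84224/325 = 259.15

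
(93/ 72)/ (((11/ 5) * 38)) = 155/ 10032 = 0.02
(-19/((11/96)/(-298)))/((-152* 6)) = -596/11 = -54.18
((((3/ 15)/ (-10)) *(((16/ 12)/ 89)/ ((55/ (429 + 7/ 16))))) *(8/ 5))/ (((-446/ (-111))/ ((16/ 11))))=-2033816/ 1500929375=-0.00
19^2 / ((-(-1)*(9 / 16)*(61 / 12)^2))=92416 / 3721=24.84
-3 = -3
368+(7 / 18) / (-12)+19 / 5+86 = 494389 / 1080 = 457.77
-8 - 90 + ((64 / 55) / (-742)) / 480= -29995351 / 306075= -98.00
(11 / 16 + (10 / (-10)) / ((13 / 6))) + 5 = 1087 / 208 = 5.23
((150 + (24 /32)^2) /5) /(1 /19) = 45771 /80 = 572.14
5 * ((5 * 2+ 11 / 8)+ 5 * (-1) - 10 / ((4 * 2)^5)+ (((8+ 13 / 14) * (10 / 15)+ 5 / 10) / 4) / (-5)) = 10411507 / 344064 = 30.26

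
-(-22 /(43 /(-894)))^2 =-386830224 /1849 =-209210.51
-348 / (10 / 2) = -348 / 5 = -69.60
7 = 7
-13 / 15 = -0.87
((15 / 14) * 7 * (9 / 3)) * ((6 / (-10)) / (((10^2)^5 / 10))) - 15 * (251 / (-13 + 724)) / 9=-2510000057591 / 4266000000000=-0.59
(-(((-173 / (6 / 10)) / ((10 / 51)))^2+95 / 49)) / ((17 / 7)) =-890388.55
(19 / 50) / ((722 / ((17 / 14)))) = 17 / 26600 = 0.00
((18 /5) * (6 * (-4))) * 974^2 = -409828032 /5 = -81965606.40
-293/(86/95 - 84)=27835/7894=3.53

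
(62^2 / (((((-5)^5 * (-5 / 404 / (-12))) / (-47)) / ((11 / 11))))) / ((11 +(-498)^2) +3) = 437939232 / 1937640625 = 0.23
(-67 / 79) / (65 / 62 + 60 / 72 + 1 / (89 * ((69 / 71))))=-4251619 / 9491218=-0.45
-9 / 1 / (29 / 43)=-387 / 29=-13.34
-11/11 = -1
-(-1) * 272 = 272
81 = 81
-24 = -24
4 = 4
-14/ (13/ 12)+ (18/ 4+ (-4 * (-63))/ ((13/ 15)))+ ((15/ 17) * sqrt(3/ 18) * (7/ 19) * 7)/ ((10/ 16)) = 196 * sqrt(6)/ 323+ 7341/ 26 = 283.83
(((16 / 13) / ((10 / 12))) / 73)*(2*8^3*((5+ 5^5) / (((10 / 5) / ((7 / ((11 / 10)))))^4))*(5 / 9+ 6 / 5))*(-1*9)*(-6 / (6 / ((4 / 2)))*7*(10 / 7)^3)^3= 4861526016000000000000 / 680821141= 7140680162868.21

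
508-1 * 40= 468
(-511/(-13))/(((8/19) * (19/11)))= 5621/104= 54.05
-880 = -880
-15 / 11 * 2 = -30 / 11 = -2.73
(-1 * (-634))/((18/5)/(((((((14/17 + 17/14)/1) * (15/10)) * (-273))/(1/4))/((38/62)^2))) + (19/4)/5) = 76829451400/115073899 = 667.65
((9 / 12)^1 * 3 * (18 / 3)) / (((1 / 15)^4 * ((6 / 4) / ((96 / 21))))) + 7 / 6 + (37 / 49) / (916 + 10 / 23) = 2082858.31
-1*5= -5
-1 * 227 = -227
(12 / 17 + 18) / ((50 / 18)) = 2862 / 425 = 6.73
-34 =-34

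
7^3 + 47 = 390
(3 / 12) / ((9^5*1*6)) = 1 / 1417176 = 0.00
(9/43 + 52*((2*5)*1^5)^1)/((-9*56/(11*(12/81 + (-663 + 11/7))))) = 15376472969/2048004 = 7508.03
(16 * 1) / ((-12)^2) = 1 / 9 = 0.11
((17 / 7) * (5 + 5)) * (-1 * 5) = -850 / 7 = -121.43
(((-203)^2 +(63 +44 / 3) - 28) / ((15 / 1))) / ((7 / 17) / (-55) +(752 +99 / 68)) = 92584448 / 25361073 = 3.65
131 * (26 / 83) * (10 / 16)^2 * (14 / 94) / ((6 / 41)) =16.31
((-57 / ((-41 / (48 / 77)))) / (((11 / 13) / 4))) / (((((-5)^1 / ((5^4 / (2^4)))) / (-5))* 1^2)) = 5557500 / 34727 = 160.03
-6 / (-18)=1 / 3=0.33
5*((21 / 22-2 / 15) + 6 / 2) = 1261 / 66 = 19.11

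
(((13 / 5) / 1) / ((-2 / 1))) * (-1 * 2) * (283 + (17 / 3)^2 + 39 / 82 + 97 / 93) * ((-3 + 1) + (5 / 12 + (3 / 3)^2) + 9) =1902236323 / 274536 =6928.91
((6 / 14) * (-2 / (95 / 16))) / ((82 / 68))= -3264 / 27265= -0.12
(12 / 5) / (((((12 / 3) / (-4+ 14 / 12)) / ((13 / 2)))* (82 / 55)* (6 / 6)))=-2431 / 328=-7.41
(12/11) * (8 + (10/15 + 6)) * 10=160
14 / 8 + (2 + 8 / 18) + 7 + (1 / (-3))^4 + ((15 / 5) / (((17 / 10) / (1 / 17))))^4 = 25329237708271 / 2260145410884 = 11.21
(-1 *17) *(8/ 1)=-136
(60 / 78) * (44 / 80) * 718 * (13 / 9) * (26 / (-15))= -102674 / 135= -760.55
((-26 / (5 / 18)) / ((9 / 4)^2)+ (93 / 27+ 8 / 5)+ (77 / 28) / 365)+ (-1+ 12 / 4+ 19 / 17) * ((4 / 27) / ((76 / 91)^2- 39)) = -2858672665933 / 212557015620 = -13.45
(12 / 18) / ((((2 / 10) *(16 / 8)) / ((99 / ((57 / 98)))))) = 5390 / 19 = 283.68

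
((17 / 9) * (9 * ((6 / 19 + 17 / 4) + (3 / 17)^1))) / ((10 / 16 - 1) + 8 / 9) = 110286 / 703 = 156.88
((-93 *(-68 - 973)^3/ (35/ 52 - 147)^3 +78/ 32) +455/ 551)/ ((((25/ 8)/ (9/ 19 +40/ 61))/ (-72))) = 875424167556128514051156/ 1004754027644025575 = 871282.07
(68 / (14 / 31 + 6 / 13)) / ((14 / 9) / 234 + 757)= 7214103 / 73335776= 0.10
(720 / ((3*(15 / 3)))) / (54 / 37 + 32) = 888 / 619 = 1.43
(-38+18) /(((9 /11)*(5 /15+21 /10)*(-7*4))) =550 /1533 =0.36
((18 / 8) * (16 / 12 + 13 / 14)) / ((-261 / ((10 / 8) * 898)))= -213275 / 9744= -21.89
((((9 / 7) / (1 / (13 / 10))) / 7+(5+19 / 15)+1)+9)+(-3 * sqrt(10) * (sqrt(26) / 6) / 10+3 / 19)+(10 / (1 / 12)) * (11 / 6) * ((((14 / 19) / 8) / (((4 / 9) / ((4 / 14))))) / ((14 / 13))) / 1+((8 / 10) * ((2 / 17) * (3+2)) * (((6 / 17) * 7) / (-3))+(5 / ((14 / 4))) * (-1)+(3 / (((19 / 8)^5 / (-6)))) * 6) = 24.71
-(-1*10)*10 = 100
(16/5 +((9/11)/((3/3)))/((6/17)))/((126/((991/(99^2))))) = 601537/135841860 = 0.00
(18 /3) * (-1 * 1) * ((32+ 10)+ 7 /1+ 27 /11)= -308.73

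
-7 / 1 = -7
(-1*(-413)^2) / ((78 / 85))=-14498365 / 78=-185876.47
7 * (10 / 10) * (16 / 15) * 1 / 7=16 / 15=1.07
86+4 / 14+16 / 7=620 / 7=88.57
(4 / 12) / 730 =1 / 2190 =0.00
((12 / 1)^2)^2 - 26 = 20710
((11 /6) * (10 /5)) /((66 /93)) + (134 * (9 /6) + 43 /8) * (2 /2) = 5077 /24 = 211.54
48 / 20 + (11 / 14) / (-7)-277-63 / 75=-675103 / 2450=-275.55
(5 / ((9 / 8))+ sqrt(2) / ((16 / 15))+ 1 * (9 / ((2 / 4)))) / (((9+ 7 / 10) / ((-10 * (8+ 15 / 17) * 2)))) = -6100400 / 14841 - 56625 * sqrt(2) / 3298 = -435.33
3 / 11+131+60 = 2104 / 11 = 191.27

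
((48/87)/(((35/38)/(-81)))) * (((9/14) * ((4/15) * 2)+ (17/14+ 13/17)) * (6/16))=-42.25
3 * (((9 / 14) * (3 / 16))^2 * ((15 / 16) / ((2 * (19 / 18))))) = 295245 / 15253504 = 0.02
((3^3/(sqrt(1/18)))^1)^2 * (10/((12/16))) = 174960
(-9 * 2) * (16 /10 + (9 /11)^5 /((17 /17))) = -28505754 /805255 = -35.40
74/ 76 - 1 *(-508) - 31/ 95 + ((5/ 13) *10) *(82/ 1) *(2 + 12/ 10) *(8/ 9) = 31249631/ 22230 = 1405.74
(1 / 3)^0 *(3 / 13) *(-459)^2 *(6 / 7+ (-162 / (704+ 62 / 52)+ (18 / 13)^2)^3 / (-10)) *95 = 247892095703620778211828486 / 142492054426423895375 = 1739690.66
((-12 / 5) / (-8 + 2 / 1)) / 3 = 0.13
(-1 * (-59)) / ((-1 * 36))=-59 / 36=-1.64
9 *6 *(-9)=-486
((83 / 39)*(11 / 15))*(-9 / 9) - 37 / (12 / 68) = -123568 / 585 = -211.23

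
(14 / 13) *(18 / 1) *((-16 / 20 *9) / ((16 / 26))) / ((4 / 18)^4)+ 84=-3716727 / 40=-92918.18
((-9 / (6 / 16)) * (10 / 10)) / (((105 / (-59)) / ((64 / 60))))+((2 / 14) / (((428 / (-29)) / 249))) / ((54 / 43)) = 16806011 / 1348200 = 12.47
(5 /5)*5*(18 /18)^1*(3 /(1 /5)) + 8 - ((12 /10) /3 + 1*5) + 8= 428 /5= 85.60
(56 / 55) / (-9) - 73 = -73.11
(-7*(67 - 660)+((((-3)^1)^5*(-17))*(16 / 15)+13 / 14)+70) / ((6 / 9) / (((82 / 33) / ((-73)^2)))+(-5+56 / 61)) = 52088327 / 8606500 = 6.05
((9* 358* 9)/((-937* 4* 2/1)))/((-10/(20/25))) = 0.31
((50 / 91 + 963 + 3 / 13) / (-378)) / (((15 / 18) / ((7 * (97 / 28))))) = -74.20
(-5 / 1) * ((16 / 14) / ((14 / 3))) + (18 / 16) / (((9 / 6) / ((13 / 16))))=-1929 / 3136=-0.62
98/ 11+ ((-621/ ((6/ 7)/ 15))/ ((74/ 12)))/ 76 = -14.28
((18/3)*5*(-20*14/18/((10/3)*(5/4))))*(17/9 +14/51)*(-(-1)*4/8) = -18536/153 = -121.15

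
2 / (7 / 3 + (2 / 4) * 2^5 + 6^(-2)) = 72 / 661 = 0.11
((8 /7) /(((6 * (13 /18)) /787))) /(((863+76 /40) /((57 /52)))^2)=14205350 /42608488377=0.00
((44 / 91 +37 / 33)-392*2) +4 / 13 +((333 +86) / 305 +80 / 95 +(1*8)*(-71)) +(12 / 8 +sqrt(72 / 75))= -46860157469 / 34804770 +2*sqrt(6) / 5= -1345.39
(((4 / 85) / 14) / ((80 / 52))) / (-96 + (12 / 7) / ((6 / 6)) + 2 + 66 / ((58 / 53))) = -377 / 5517350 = -0.00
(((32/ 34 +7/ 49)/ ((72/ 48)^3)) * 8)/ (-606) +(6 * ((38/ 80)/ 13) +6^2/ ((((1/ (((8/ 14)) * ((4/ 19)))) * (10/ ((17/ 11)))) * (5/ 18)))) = 231403107149/ 88170182100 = 2.62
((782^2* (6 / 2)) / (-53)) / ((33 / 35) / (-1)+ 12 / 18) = 192630060 / 1537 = 125328.60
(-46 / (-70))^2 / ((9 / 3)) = 529 / 3675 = 0.14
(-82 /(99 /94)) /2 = -3854 /99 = -38.93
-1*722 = -722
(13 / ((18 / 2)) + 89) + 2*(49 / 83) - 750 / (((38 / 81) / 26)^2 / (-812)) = 504422741415284 / 269667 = 1870539374.17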